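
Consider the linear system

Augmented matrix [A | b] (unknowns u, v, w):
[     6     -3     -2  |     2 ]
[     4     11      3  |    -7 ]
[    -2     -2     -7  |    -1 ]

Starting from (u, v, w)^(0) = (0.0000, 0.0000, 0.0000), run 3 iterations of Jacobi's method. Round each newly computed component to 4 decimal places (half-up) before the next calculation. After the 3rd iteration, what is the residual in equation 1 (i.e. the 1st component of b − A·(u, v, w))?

0.4700

Iteration 1:
  u = (2 - (-3)·0.0000 - (-2)·0.0000) / (6) = 0.3333
  v = (-7 - (4)·0.0000 - (3)·0.0000) / (11) = -0.6364
  w = (-1 - (-2)·0.0000 - (-2)·0.0000) / (-7) = 0.1429
Iteration 2:
  u = (2 - (-3)·-0.6364 - (-2)·0.1429) / (6) = 0.0628
  v = (-7 - (4)·0.3333 - (3)·0.1429) / (11) = -0.7965
  w = (-1 - (-2)·0.3333 - (-2)·-0.6364) / (-7) = 0.2295
Iteration 3:
  u = (2 - (-3)·-0.7965 - (-2)·0.2295) / (6) = 0.0116
  v = (-7 - (4)·0.0628 - (3)·0.2295) / (11) = -0.7218
  w = (-1 - (-2)·0.0628 - (-2)·-0.7965) / (-7) = 0.3525
Residual b − A·x = (0.4700, -0.1641, 0.0471)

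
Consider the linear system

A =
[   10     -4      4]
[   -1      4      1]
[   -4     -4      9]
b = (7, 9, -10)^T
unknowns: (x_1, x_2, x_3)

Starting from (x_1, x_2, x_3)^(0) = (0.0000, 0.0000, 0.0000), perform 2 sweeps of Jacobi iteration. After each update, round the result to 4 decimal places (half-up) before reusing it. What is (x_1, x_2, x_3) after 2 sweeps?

Iteration 1:
  x_1 = (7 - (-4)·0.0000 - (4)·0.0000) / (10) = 0.7000
  x_2 = (9 - (-1)·0.0000 - (1)·0.0000) / (4) = 2.2500
  x_3 = (-10 - (-4)·0.0000 - (-4)·0.0000) / (9) = -1.1111
Iteration 2:
  x_1 = (7 - (-4)·2.2500 - (4)·-1.1111) / (10) = 2.0444
  x_2 = (9 - (-1)·0.7000 - (1)·-1.1111) / (4) = 2.7028
  x_3 = (-10 - (-4)·0.7000 - (-4)·2.2500) / (9) = 0.2000

(2.0444, 2.7028, 0.2000)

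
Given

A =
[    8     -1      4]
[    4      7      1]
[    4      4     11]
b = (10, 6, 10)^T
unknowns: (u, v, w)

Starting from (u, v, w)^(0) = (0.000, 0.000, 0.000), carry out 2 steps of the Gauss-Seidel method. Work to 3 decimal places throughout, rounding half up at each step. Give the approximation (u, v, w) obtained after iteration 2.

(1.066, 0.190, 0.452)

Iteration 1:
  u = (10 - (-1)·0.000 - (4)·0.000) / (8) = 1.250
  v = (6 - (4)·1.250 - (1)·0.000) / (7) = 0.143
  w = (10 - (4)·1.250 - (4)·0.143) / (11) = 0.403
Iteration 2:
  u = (10 - (-1)·0.143 - (4)·0.403) / (8) = 1.066
  v = (6 - (4)·1.066 - (1)·0.403) / (7) = 0.190
  w = (10 - (4)·1.066 - (4)·0.190) / (11) = 0.452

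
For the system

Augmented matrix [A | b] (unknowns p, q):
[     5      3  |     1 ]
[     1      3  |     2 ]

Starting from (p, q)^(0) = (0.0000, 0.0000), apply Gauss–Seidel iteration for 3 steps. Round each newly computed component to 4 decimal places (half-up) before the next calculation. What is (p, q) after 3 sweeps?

Iteration 1:
  p = (1 - (3)·0.0000) / (5) = 0.2000
  q = (2 - (1)·0.2000) / (3) = 0.6000
Iteration 2:
  p = (1 - (3)·0.6000) / (5) = -0.1600
  q = (2 - (1)·-0.1600) / (3) = 0.7200
Iteration 3:
  p = (1 - (3)·0.7200) / (5) = -0.2320
  q = (2 - (1)·-0.2320) / (3) = 0.7440

(-0.2320, 0.7440)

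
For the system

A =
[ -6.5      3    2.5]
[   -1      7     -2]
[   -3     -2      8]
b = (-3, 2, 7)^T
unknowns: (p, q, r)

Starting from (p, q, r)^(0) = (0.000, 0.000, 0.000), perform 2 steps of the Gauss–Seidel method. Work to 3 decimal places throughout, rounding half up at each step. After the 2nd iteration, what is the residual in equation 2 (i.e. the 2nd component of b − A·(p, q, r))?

0.653

Iteration 1:
  p = (-3 - (3)·0.000 - (2.5)·0.000) / (-6.5) = 0.462
  q = (2 - (-1)·0.462 - (-2)·0.000) / (7) = 0.352
  r = (7 - (-3)·0.462 - (-2)·0.352) / (8) = 1.136
Iteration 2:
  p = (-3 - (3)·0.352 - (2.5)·1.136) / (-6.5) = 1.061
  q = (2 - (-1)·1.061 - (-2)·1.136) / (7) = 0.762
  r = (7 - (-3)·1.061 - (-2)·0.762) / (8) = 1.463
Residual b − A·x = (-2.047, 0.653, 0.003)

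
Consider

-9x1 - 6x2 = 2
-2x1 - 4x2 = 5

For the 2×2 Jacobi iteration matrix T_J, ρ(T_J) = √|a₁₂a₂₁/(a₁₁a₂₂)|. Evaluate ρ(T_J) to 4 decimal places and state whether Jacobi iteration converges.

0.5774

a₁₂a₂₁/(a₁₁a₂₂) = (-6)·(-2) / ((-9)·(-4)) = 0.333333
ρ = √|0.333333| = √0.333333 = 0.5774
ρ < 1, so Jacobi converges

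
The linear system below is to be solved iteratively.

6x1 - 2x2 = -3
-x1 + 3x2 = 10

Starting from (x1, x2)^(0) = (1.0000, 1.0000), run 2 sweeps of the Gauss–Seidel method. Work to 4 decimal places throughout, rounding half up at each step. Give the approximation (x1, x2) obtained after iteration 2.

Iteration 1:
  x1 = (-3 - (-2)·1.0000) / (6) = -0.1667
  x2 = (10 - (-1)·-0.1667) / (3) = 3.2778
Iteration 2:
  x1 = (-3 - (-2)·3.2778) / (6) = 0.5926
  x2 = (10 - (-1)·0.5926) / (3) = 3.5309

(0.5926, 3.5309)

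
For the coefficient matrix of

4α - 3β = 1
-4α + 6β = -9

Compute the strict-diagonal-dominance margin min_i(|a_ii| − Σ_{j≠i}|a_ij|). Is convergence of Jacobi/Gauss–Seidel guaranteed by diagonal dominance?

row 1: |4| − (3) = 1
row 2: |6| − (4) = 2
minimum over rows = 1 → strictly diagonally dominant (convergence guaranteed)

1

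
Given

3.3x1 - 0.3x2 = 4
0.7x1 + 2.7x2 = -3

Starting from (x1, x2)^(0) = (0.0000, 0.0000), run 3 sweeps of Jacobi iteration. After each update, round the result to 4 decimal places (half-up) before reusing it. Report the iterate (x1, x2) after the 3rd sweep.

Iteration 1:
  x1 = (4 - (-0.3)·0.0000) / (3.3) = 1.2121
  x2 = (-3 - (0.7)·0.0000) / (2.7) = -1.1111
Iteration 2:
  x1 = (4 - (-0.3)·-1.1111) / (3.3) = 1.1111
  x2 = (-3 - (0.7)·1.2121) / (2.7) = -1.4254
Iteration 3:
  x1 = (4 - (-0.3)·-1.4254) / (3.3) = 1.0825
  x2 = (-3 - (0.7)·1.1111) / (2.7) = -1.3992

(1.0825, -1.3992)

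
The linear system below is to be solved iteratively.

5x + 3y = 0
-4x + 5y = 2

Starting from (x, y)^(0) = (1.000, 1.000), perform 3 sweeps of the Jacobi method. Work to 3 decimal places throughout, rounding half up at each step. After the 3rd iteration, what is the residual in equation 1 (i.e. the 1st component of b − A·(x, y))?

0.288

Iteration 1:
  x = (0 - (3)·1.000) / (5) = -0.600
  y = (2 - (-4)·1.000) / (5) = 1.200
Iteration 2:
  x = (0 - (3)·1.200) / (5) = -0.720
  y = (2 - (-4)·-0.600) / (5) = -0.080
Iteration 3:
  x = (0 - (3)·-0.080) / (5) = 0.048
  y = (2 - (-4)·-0.720) / (5) = -0.176
Residual b − A·x = (0.288, 3.072)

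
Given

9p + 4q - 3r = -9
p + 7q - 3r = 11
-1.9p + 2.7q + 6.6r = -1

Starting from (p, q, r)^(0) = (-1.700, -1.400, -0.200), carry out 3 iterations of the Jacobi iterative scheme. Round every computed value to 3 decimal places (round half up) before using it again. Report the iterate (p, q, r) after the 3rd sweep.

Iteration 1:
  p = (-9 - (4)·-1.400 - (-3)·-0.200) / (9) = -0.444
  q = (11 - (1)·-1.700 - (-3)·-0.200) / (7) = 1.729
  r = (-1 - (-1.9)·-1.700 - (2.7)·-1.400) / (6.6) = -0.068
Iteration 2:
  p = (-9 - (4)·1.729 - (-3)·-0.068) / (9) = -1.791
  q = (11 - (1)·-0.444 - (-3)·-0.068) / (7) = 1.606
  r = (-1 - (-1.9)·-0.444 - (2.7)·1.729) / (6.6) = -0.987
Iteration 3:
  p = (-9 - (4)·1.606 - (-3)·-0.987) / (9) = -2.043
  q = (11 - (1)·-1.791 - (-3)·-0.987) / (7) = 1.404
  r = (-1 - (-1.9)·-1.791 - (2.7)·1.606) / (6.6) = -1.324

(-2.043, 1.404, -1.324)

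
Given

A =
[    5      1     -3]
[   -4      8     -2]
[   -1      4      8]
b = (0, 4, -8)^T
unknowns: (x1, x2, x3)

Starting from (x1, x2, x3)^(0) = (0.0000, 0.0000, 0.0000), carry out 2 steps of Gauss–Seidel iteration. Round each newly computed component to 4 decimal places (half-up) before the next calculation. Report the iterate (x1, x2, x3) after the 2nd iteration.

Iteration 1:
  x1 = (0 - (1)·0.0000 - (-3)·0.0000) / (5) = 0.0000
  x2 = (4 - (-4)·0.0000 - (-2)·0.0000) / (8) = 0.5000
  x3 = (-8 - (-1)·0.0000 - (4)·0.5000) / (8) = -1.2500
Iteration 2:
  x1 = (0 - (1)·0.5000 - (-3)·-1.2500) / (5) = -0.8500
  x2 = (4 - (-4)·-0.8500 - (-2)·-1.2500) / (8) = -0.2375
  x3 = (-8 - (-1)·-0.8500 - (4)·-0.2375) / (8) = -0.9875

(-0.8500, -0.2375, -0.9875)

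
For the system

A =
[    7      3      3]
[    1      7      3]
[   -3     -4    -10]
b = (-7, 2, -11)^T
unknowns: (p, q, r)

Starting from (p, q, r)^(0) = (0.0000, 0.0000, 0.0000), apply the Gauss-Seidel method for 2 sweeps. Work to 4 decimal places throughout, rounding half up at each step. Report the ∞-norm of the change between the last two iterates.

0.7102

Iteration 1:
  p = (-7 - (3)·0.0000 - (3)·0.0000) / (7) = -1.0000
  q = (2 - (1)·-1.0000 - (3)·0.0000) / (7) = 0.4286
  r = (-11 - (-3)·-1.0000 - (-4)·0.4286) / (-10) = 1.2286
Iteration 2:
  p = (-7 - (3)·0.4286 - (3)·1.2286) / (7) = -1.7102
  q = (2 - (1)·-1.7102 - (3)·1.2286) / (7) = 0.0035
  r = (-11 - (-3)·-1.7102 - (-4)·0.0035) / (-10) = 1.6117
Change: (-0.7102, -0.4251, 0.3831) → max |·| = 0.7102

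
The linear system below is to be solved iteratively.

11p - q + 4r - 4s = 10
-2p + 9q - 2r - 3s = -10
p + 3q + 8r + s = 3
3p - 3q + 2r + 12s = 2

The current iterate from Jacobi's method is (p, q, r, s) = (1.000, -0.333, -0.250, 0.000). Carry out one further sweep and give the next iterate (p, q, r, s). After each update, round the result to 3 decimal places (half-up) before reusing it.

(0.970, -0.944, 0.375, -0.125)

One sweep:
  p = (10 - (-1)·-0.333 - (4)·-0.250 - (-4)·0.000) / (11) = 0.970
  q = (-10 - (-2)·1.000 - (-2)·-0.250 - (-3)·0.000) / (9) = -0.944
  r = (3 - (1)·1.000 - (3)·-0.333 - (1)·0.000) / (8) = 0.375
  s = (2 - (3)·1.000 - (-3)·-0.333 - (2)·-0.250) / (12) = -0.125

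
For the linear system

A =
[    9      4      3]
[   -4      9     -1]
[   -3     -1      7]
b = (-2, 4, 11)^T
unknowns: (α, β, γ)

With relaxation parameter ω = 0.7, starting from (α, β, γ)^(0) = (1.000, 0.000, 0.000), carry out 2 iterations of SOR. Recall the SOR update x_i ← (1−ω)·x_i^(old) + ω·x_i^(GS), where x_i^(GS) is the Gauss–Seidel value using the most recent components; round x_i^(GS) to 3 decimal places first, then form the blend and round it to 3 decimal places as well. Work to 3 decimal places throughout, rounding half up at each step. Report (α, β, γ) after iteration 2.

Iteration 1:
  α: GS value = (-2 - (4)·0.000 - (3)·0.000) / (9) = -0.222;  α ← (1−ω)·1.000 + ω·-0.222 = 0.145
  β: GS value = (4 - (-4)·0.145 - (-1)·0.000) / (9) = 0.509;  β ← (1−ω)·0.000 + ω·0.509 = 0.356
  γ: GS value = (11 - (-3)·0.145 - (-1)·0.356) / (7) = 1.684;  γ ← (1−ω)·0.000 + ω·1.684 = 1.179
Iteration 2:
  α: GS value = (-2 - (4)·0.356 - (3)·1.179) / (9) = -0.773;  α ← (1−ω)·0.145 + ω·-0.773 = -0.498
  β: GS value = (4 - (-4)·-0.498 - (-1)·1.179) / (9) = 0.354;  β ← (1−ω)·0.356 + ω·0.354 = 0.355
  γ: GS value = (11 - (-3)·-0.498 - (-1)·0.355) / (7) = 1.409;  γ ← (1−ω)·1.179 + ω·1.409 = 1.340

(-0.498, 0.355, 1.340)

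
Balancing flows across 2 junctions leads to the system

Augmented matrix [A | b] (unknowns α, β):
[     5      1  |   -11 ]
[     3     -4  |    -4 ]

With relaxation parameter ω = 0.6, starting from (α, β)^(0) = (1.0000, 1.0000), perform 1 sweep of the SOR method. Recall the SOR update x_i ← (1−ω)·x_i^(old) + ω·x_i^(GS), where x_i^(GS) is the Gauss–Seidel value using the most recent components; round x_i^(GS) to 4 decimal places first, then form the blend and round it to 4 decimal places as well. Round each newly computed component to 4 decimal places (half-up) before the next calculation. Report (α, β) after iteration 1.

Iteration 1:
  α: GS value = (-11 - (1)·1.0000) / (5) = -2.4000;  α ← (1−ω)·1.0000 + ω·-2.4000 = -1.0400
  β: GS value = (-4 - (3)·-1.0400) / (-4) = 0.2200;  β ← (1−ω)·1.0000 + ω·0.2200 = 0.5320

(-1.0400, 0.5320)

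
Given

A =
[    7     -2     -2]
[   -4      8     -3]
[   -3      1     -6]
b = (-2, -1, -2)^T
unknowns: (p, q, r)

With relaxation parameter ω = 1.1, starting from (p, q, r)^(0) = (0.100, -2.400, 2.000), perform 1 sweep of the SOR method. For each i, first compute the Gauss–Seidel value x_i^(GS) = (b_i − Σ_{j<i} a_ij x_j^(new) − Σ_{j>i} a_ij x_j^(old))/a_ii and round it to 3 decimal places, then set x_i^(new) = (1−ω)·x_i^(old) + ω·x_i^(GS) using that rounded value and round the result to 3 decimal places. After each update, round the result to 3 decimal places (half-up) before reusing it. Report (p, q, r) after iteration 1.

Iteration 1:
  p: GS value = (-2 - (-2)·-2.400 - (-2)·2.000) / (7) = -0.400;  p ← (1−ω)·0.100 + ω·-0.400 = -0.450
  q: GS value = (-1 - (-4)·-0.450 - (-3)·2.000) / (8) = 0.400;  q ← (1−ω)·-2.400 + ω·0.400 = 0.680
  r: GS value = (-2 - (-3)·-0.450 - (1)·0.680) / (-6) = 0.672;  r ← (1−ω)·2.000 + ω·0.672 = 0.539

(-0.450, 0.680, 0.539)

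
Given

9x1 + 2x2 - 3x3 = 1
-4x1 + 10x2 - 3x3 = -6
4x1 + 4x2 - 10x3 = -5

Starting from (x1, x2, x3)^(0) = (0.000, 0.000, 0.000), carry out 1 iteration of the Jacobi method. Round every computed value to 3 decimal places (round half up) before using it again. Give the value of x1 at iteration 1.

0.111

Iteration 1:
  x1 = (1 - (2)·0.000 - (-3)·0.000) / (9) = 0.111
  x2 = (-6 - (-4)·0.000 - (-3)·0.000) / (10) = -0.600
  x3 = (-5 - (4)·0.000 - (4)·0.000) / (-10) = 0.500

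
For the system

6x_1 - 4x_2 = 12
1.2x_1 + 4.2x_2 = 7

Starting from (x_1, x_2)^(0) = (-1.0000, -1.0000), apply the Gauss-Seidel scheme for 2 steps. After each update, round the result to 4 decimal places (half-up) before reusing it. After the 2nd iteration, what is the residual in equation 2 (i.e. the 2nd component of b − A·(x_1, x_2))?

-0.0002

Iteration 1:
  x_1 = (12 - (-4)·-1.0000) / (6) = 1.3333
  x_2 = (7 - (1.2)·1.3333) / (4.2) = 1.2857
Iteration 2:
  x_1 = (12 - (-4)·1.2857) / (6) = 2.8571
  x_2 = (7 - (1.2)·2.8571) / (4.2) = 0.8504
Residual b − A·x = (-1.7410, -0.0002)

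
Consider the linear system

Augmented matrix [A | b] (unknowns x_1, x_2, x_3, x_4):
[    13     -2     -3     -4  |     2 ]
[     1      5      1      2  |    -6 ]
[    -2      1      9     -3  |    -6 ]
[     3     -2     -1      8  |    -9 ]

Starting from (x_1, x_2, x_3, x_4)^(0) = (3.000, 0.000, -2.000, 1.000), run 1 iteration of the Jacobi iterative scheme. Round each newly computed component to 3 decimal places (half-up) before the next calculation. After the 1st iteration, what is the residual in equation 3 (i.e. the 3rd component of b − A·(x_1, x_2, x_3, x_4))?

-14.697

Iteration 1:
  x_1 = (2 - (-2)·0.000 - (-3)·-2.000 - (-4)·1.000) / (13) = 0.000
  x_2 = (-6 - (1)·3.000 - (1)·-2.000 - (2)·1.000) / (5) = -1.800
  x_3 = (-6 - (-2)·3.000 - (1)·0.000 - (-3)·1.000) / (9) = 0.333
  x_4 = (-9 - (3)·3.000 - (-2)·0.000 - (-1)·-2.000) / (8) = -2.500
Residual b − A·x = (-10.601, 7.667, -14.697, 7.733)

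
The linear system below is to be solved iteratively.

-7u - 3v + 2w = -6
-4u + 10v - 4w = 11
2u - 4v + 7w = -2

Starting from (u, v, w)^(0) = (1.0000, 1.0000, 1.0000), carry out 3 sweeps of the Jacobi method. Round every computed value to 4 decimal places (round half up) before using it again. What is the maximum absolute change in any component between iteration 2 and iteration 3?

0.3906

Iteration 1:
  u = (-6 - (-3)·1.0000 - (2)·1.0000) / (-7) = 0.7143
  v = (11 - (-4)·1.0000 - (-4)·1.0000) / (10) = 1.9000
  w = (-2 - (2)·1.0000 - (-4)·1.0000) / (7) = 0.0000
Iteration 2:
  u = (-6 - (-3)·1.9000 - (2)·0.0000) / (-7) = 0.0429
  v = (11 - (-4)·0.7143 - (-4)·0.0000) / (10) = 1.3857
  w = (-2 - (2)·0.7143 - (-4)·1.9000) / (7) = 0.5959
Iteration 3:
  u = (-6 - (-3)·1.3857 - (2)·0.5959) / (-7) = 0.4335
  v = (11 - (-4)·0.0429 - (-4)·0.5959) / (10) = 1.3555
  w = (-2 - (2)·0.0429 - (-4)·1.3857) / (7) = 0.4939
Change: (0.3906, -0.0302, -0.1020) → max |·| = 0.3906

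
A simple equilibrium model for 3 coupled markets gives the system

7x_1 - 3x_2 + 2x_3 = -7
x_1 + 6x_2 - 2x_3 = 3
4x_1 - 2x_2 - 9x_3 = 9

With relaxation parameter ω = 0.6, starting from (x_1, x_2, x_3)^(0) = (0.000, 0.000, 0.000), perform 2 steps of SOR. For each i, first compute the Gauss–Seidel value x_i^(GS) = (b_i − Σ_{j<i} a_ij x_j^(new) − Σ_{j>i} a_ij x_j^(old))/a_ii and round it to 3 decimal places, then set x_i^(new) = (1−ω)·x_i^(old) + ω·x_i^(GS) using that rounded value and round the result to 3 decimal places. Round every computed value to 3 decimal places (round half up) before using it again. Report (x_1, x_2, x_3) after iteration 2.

Iteration 1:
  x_1: GS value = (-7 - (-3)·0.000 - (2)·0.000) / (7) = -1.000;  x_1 ← (1−ω)·0.000 + ω·-1.000 = -0.600
  x_2: GS value = (3 - (1)·-0.600 - (-2)·0.000) / (6) = 0.600;  x_2 ← (1−ω)·0.000 + ω·0.600 = 0.360
  x_3: GS value = (9 - (4)·-0.600 - (-2)·0.360) / (-9) = -1.347;  x_3 ← (1−ω)·0.000 + ω·-1.347 = -0.808
Iteration 2:
  x_1: GS value = (-7 - (-3)·0.360 - (2)·-0.808) / (7) = -0.615;  x_1 ← (1−ω)·-0.600 + ω·-0.615 = -0.609
  x_2: GS value = (3 - (1)·-0.609 - (-2)·-0.808) / (6) = 0.332;  x_2 ← (1−ω)·0.360 + ω·0.332 = 0.343
  x_3: GS value = (9 - (4)·-0.609 - (-2)·0.343) / (-9) = -1.347;  x_3 ← (1−ω)·-0.808 + ω·-1.347 = -1.131

(-0.609, 0.343, -1.131)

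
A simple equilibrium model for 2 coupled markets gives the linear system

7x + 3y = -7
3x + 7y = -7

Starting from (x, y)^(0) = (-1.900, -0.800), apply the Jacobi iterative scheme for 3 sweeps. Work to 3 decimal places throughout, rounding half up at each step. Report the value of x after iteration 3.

Iteration 1:
  x = (-7 - (3)·-0.800) / (7) = -0.657
  y = (-7 - (3)·-1.900) / (7) = -0.186
Iteration 2:
  x = (-7 - (3)·-0.186) / (7) = -0.920
  y = (-7 - (3)·-0.657) / (7) = -0.718
Iteration 3:
  x = (-7 - (3)·-0.718) / (7) = -0.692
  y = (-7 - (3)·-0.920) / (7) = -0.606

-0.692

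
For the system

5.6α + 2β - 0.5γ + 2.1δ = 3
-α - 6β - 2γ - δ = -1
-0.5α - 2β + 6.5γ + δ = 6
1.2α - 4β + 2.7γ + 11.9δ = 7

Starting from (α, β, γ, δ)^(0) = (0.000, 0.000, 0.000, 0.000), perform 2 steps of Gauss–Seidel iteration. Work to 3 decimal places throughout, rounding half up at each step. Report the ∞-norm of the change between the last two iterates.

Iteration 1:
  α = (3 - (2)·0.000 - (-0.5)·0.000 - (2.1)·0.000) / (5.6) = 0.536
  β = (-1 - (-1)·0.536 - (-2)·0.000 - (-1)·0.000) / (-6) = 0.077
  γ = (6 - (-0.5)·0.536 - (-2)·0.077 - (1)·0.000) / (6.5) = 0.988
  δ = (7 - (1.2)·0.536 - (-4)·0.077 - (2.7)·0.988) / (11.9) = 0.336
Iteration 2:
  α = (3 - (2)·0.077 - (-0.5)·0.988 - (2.1)·0.336) / (5.6) = 0.470
  β = (-1 - (-1)·0.470 - (-2)·0.988 - (-1)·0.336) / (-6) = -0.297
  γ = (6 - (-0.5)·0.470 - (-2)·-0.297 - (1)·0.336) / (6.5) = 0.816
  δ = (7 - (1.2)·0.470 - (-4)·-0.297 - (2.7)·0.816) / (11.9) = 0.256
Change: (-0.066, -0.374, -0.172, -0.080) → max |·| = 0.374

0.374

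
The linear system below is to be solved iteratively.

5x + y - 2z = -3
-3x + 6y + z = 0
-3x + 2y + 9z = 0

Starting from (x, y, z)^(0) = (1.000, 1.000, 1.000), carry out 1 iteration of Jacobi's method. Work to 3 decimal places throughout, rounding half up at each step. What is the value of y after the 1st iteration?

0.333

Iteration 1:
  x = (-3 - (1)·1.000 - (-2)·1.000) / (5) = -0.400
  y = (0 - (-3)·1.000 - (1)·1.000) / (6) = 0.333
  z = (0 - (-3)·1.000 - (2)·1.000) / (9) = 0.111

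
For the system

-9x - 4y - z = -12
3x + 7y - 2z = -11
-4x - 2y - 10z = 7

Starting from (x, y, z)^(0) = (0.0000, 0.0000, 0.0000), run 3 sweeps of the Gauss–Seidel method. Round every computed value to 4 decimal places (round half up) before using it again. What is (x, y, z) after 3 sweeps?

Iteration 1:
  x = (-12 - (-4)·0.0000 - (-1)·0.0000) / (-9) = 1.3333
  y = (-11 - (3)·1.3333 - (-2)·0.0000) / (7) = -2.1428
  z = (7 - (-4)·1.3333 - (-2)·-2.1428) / (-10) = -0.8048
Iteration 2:
  x = (-12 - (-4)·-2.1428 - (-1)·-0.8048) / (-9) = 2.3751
  y = (-11 - (3)·2.3751 - (-2)·-0.8048) / (7) = -2.8193
  z = (7 - (-4)·2.3751 - (-2)·-2.8193) / (-10) = -1.0862
Iteration 3:
  x = (-12 - (-4)·-2.8193 - (-1)·-1.0862) / (-9) = 2.7070
  y = (-11 - (3)·2.7070 - (-2)·-1.0862) / (7) = -3.0419
  z = (7 - (-4)·2.7070 - (-2)·-3.0419) / (-10) = -1.1744

(2.7070, -3.0419, -1.1744)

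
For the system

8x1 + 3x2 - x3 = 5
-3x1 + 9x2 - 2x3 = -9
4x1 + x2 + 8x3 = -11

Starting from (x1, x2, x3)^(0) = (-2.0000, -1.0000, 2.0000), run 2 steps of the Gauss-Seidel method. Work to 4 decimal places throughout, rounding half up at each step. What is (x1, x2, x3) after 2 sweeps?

(0.4293, -1.2975, -1.4275)

Iteration 1:
  x1 = (5 - (3)·-1.0000 - (-1)·2.0000) / (8) = 1.2500
  x2 = (-9 - (-3)·1.2500 - (-2)·2.0000) / (9) = -0.1389
  x3 = (-11 - (4)·1.2500 - (1)·-0.1389) / (8) = -1.9826
Iteration 2:
  x1 = (5 - (3)·-0.1389 - (-1)·-1.9826) / (8) = 0.4293
  x2 = (-9 - (-3)·0.4293 - (-2)·-1.9826) / (9) = -1.2975
  x3 = (-11 - (4)·0.4293 - (1)·-1.2975) / (8) = -1.4275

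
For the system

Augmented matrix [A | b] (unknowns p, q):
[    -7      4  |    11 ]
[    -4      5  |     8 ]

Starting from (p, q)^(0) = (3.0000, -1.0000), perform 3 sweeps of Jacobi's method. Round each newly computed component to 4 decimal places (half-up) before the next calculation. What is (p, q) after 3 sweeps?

(-1.6367, 2.1714)

Iteration 1:
  p = (11 - (4)·-1.0000) / (-7) = -2.1429
  q = (8 - (-4)·3.0000) / (5) = 4.0000
Iteration 2:
  p = (11 - (4)·4.0000) / (-7) = 0.7143
  q = (8 - (-4)·-2.1429) / (5) = -0.1143
Iteration 3:
  p = (11 - (4)·-0.1143) / (-7) = -1.6367
  q = (8 - (-4)·0.7143) / (5) = 2.1714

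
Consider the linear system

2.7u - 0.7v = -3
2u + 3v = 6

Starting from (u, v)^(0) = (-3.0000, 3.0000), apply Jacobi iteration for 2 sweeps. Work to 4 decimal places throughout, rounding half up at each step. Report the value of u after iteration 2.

-0.0741

Iteration 1:
  u = (-3 - (-0.7)·3.0000) / (2.7) = -0.3333
  v = (6 - (2)·-3.0000) / (3) = 4.0000
Iteration 2:
  u = (-3 - (-0.7)·4.0000) / (2.7) = -0.0741
  v = (6 - (2)·-0.3333) / (3) = 2.2222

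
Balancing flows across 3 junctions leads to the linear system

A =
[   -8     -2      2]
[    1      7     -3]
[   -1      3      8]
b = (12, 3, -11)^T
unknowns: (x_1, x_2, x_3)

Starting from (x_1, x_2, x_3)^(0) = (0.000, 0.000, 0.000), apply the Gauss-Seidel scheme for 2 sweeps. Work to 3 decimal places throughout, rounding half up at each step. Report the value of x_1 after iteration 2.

-2.112

Iteration 1:
  x_1 = (12 - (-2)·0.000 - (2)·0.000) / (-8) = -1.500
  x_2 = (3 - (1)·-1.500 - (-3)·0.000) / (7) = 0.643
  x_3 = (-11 - (-1)·-1.500 - (3)·0.643) / (8) = -1.804
Iteration 2:
  x_1 = (12 - (-2)·0.643 - (2)·-1.804) / (-8) = -2.112
  x_2 = (3 - (1)·-2.112 - (-3)·-1.804) / (7) = -0.043
  x_3 = (-11 - (-1)·-2.112 - (3)·-0.043) / (8) = -1.623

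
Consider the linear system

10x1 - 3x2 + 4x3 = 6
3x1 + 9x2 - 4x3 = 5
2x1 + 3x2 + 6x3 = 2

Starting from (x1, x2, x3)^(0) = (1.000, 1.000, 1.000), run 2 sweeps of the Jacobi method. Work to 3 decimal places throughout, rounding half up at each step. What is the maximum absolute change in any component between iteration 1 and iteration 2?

0.500

Iteration 1:
  x1 = (6 - (-3)·1.000 - (4)·1.000) / (10) = 0.500
  x2 = (5 - (3)·1.000 - (-4)·1.000) / (9) = 0.667
  x3 = (2 - (2)·1.000 - (3)·1.000) / (6) = -0.500
Iteration 2:
  x1 = (6 - (-3)·0.667 - (4)·-0.500) / (10) = 1.000
  x2 = (5 - (3)·0.500 - (-4)·-0.500) / (9) = 0.167
  x3 = (2 - (2)·0.500 - (3)·0.667) / (6) = -0.167
Change: (0.500, -0.500, 0.333) → max |·| = 0.500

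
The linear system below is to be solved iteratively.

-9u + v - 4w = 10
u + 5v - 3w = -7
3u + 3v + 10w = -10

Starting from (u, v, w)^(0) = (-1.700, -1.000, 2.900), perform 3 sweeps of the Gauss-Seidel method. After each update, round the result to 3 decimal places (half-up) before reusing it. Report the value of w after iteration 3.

-0.250

Iteration 1:
  u = (10 - (1)·-1.000 - (-4)·2.900) / (-9) = -2.511
  v = (-7 - (1)·-2.511 - (-3)·2.900) / (5) = 0.842
  w = (-10 - (3)·-2.511 - (3)·0.842) / (10) = -0.499
Iteration 2:
  u = (10 - (1)·0.842 - (-4)·-0.499) / (-9) = -0.796
  v = (-7 - (1)·-0.796 - (-3)·-0.499) / (5) = -1.540
  w = (-10 - (3)·-0.796 - (3)·-1.540) / (10) = -0.299
Iteration 3:
  u = (10 - (1)·-1.540 - (-4)·-0.299) / (-9) = -1.149
  v = (-7 - (1)·-1.149 - (-3)·-0.299) / (5) = -1.350
  w = (-10 - (3)·-1.149 - (3)·-1.350) / (10) = -0.250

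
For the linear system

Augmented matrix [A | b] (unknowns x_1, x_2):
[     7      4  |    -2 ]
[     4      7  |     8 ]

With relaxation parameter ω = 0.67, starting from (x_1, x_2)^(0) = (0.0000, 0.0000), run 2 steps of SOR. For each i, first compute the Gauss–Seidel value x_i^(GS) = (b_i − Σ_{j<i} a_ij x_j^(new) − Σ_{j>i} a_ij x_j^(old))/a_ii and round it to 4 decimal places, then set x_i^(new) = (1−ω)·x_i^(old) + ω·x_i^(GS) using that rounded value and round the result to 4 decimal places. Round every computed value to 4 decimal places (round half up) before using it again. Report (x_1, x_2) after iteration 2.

Iteration 1:
  x_1: GS value = (-2 - (4)·0.0000) / (7) = -0.2857;  x_1 ← (1−ω)·0.0000 + ω·-0.2857 = -0.1914
  x_2: GS value = (8 - (4)·-0.1914) / (7) = 1.2522;  x_2 ← (1−ω)·0.0000 + ω·1.2522 = 0.8390
Iteration 2:
  x_1: GS value = (-2 - (4)·0.8390) / (7) = -0.7651;  x_1 ← (1−ω)·-0.1914 + ω·-0.7651 = -0.5758
  x_2: GS value = (8 - (4)·-0.5758) / (7) = 1.4719;  x_2 ← (1−ω)·0.8390 + ω·1.4719 = 1.2630

(-0.5758, 1.2630)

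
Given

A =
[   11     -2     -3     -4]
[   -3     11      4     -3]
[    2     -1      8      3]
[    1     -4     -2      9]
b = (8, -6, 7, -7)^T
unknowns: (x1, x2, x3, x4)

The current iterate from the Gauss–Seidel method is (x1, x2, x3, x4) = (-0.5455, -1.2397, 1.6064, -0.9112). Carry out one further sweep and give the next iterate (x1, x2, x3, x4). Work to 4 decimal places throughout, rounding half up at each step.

One sweep:
  x1 = (8 - (-2)·-1.2397 - (-3)·1.6064 - (-4)·-0.9112) / (11) = 0.6086
  x2 = (-6 - (-3)·0.6086 - (4)·1.6064 - (-3)·-0.9112) / (11) = -1.2121
  x3 = (7 - (2)·0.6086 - (-1)·-1.2121 - (3)·-0.9112) / (8) = 0.9130
  x4 = (-7 - (1)·0.6086 - (-4)·-1.2121 - (-2)·0.9130) / (9) = -1.1812

(0.6086, -1.2121, 0.9130, -1.1812)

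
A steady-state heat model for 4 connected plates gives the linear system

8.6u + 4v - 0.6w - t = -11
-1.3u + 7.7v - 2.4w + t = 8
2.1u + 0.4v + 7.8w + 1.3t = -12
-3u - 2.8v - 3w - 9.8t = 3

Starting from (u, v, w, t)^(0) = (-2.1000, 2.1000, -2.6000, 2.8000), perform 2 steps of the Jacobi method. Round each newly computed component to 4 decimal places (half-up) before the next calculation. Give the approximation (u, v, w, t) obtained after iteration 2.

(-1.0974, 0.1310, -1.0336, 0.9539)

Iteration 1:
  u = (-11 - (4)·2.1000 - (-0.6)·-2.6000 - (-1)·2.8000) / (8.6) = -2.1116
  v = (8 - (-1.3)·-2.1000 - (-2.4)·-2.6000 - (1)·2.8000) / (7.7) = -0.4896
  w = (-12 - (2.1)·-2.1000 - (0.4)·2.1000 - (1.3)·2.8000) / (7.8) = -1.5474
  t = (3 - (-3)·-2.1000 - (-2.8)·2.1000 - (-3)·-2.6000) / (-9.8) = 0.5327
Iteration 2:
  u = (-11 - (4)·-0.4896 - (-0.6)·-1.5474 - (-1)·0.5327) / (8.6) = -1.0974
  v = (8 - (-1.3)·-2.1116 - (-2.4)·-1.5474 - (1)·0.5327) / (7.7) = 0.1310
  w = (-12 - (2.1)·-2.1116 - (0.4)·-0.4896 - (1.3)·0.5327) / (7.8) = -1.0336
  t = (3 - (-3)·-2.1116 - (-2.8)·-0.4896 - (-3)·-1.5474) / (-9.8) = 0.9539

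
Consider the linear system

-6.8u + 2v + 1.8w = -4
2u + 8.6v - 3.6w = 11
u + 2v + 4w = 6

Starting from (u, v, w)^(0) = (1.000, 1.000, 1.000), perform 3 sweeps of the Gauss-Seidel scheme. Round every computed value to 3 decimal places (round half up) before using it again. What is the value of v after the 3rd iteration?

Iteration 1:
  u = (-4 - (2)·1.000 - (1.8)·1.000) / (-6.8) = 1.147
  v = (11 - (2)·1.147 - (-3.6)·1.000) / (8.6) = 1.431
  w = (6 - (1)·1.147 - (2)·1.431) / (4) = 0.498
Iteration 2:
  u = (-4 - (2)·1.431 - (1.8)·0.498) / (-6.8) = 1.141
  v = (11 - (2)·1.141 - (-3.6)·0.498) / (8.6) = 1.222
  w = (6 - (1)·1.141 - (2)·1.222) / (4) = 0.604
Iteration 3:
  u = (-4 - (2)·1.222 - (1.8)·0.604) / (-6.8) = 1.108
  v = (11 - (2)·1.108 - (-3.6)·0.604) / (8.6) = 1.274
  w = (6 - (1)·1.108 - (2)·1.274) / (4) = 0.586

1.274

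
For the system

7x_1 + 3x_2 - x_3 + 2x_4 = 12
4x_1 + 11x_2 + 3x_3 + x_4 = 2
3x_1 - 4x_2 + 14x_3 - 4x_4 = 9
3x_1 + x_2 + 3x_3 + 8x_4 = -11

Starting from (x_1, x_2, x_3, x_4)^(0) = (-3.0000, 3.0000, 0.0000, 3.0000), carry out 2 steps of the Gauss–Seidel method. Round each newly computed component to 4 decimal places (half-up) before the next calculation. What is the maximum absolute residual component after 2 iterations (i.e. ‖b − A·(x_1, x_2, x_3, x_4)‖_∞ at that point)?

6.9593

Iteration 1:
  x_1 = (12 - (3)·3.0000 - (-1)·0.0000 - (2)·3.0000) / (7) = -0.4286
  x_2 = (2 - (4)·-0.4286 - (3)·0.0000 - (1)·3.0000) / (11) = 0.0649
  x_3 = (9 - (3)·-0.4286 - (-4)·0.0649 - (-4)·3.0000) / (14) = 1.6104
  x_4 = (-11 - (3)·-0.4286 - (1)·0.0649 - (3)·1.6104) / (8) = -1.8263
Iteration 2:
  x_1 = (12 - (3)·0.0649 - (-1)·1.6104 - (2)·-1.8263) / (7) = 2.4383
  x_2 = (2 - (4)·2.4383 - (3)·1.6104 - (1)·-1.8263) / (11) = -0.9780
  x_3 = (9 - (3)·2.4383 - (-4)·-0.9780 - (-4)·-1.8263) / (14) = -0.6809
  x_4 = (-11 - (3)·2.4383 - (1)·-0.9780 - (3)·-0.6809) / (8) = -1.9118
Residual b − A·x = (1.0086, 6.9593, -0.3415, 0.0002); ∞-norm = 6.9593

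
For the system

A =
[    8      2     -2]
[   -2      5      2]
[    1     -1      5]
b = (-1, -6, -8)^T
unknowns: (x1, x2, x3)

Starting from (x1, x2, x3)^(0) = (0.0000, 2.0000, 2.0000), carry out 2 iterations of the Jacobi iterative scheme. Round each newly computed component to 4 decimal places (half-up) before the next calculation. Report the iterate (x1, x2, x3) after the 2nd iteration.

Iteration 1:
  x1 = (-1 - (2)·2.0000 - (-2)·2.0000) / (8) = -0.1250
  x2 = (-6 - (-2)·0.0000 - (2)·2.0000) / (5) = -2.0000
  x3 = (-8 - (1)·0.0000 - (-1)·2.0000) / (5) = -1.2000
Iteration 2:
  x1 = (-1 - (2)·-2.0000 - (-2)·-1.2000) / (8) = 0.0750
  x2 = (-6 - (-2)·-0.1250 - (2)·-1.2000) / (5) = -0.7700
  x3 = (-8 - (1)·-0.1250 - (-1)·-2.0000) / (5) = -1.9750

(0.0750, -0.7700, -1.9750)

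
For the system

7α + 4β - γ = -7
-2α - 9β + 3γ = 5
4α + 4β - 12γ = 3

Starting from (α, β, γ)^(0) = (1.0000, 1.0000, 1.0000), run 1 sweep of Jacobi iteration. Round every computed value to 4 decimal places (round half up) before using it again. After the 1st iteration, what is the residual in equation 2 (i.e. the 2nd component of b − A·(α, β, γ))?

Iteration 1:
  α = (-7 - (4)·1.0000 - (-1)·1.0000) / (7) = -1.4286
  β = (5 - (-2)·1.0000 - (3)·1.0000) / (-9) = -0.4444
  γ = (3 - (4)·1.0000 - (4)·1.0000) / (-12) = 0.4167
Residual b − A·x = (5.1945, -3.1069, 15.4924)

-3.1069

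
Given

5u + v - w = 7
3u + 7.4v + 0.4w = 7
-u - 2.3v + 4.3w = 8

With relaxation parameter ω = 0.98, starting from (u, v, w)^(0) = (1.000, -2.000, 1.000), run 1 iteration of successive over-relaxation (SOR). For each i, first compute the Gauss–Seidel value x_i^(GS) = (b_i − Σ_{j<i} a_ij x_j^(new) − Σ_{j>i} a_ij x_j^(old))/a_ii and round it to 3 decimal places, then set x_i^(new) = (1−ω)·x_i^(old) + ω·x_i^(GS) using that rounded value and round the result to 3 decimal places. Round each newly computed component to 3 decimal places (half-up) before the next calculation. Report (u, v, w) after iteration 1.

(1.980, 0.047, 2.319)

Iteration 1:
  u: GS value = (7 - (1)·-2.000 - (-1)·1.000) / (5) = 2.000;  u ← (1−ω)·1.000 + ω·2.000 = 1.980
  v: GS value = (7 - (3)·1.980 - (0.4)·1.000) / (7.4) = 0.089;  v ← (1−ω)·-2.000 + ω·0.089 = 0.047
  w: GS value = (8 - (-1)·1.980 - (-2.3)·0.047) / (4.3) = 2.346;  w ← (1−ω)·1.000 + ω·2.346 = 2.319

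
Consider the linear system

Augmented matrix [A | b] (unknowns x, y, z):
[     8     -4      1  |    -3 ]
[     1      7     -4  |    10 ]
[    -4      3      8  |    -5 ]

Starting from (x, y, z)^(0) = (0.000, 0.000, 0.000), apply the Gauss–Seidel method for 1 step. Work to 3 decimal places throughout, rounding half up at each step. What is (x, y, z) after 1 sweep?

Iteration 1:
  x = (-3 - (-4)·0.000 - (1)·0.000) / (8) = -0.375
  y = (10 - (1)·-0.375 - (-4)·0.000) / (7) = 1.482
  z = (-5 - (-4)·-0.375 - (3)·1.482) / (8) = -1.368

(-0.375, 1.482, -1.368)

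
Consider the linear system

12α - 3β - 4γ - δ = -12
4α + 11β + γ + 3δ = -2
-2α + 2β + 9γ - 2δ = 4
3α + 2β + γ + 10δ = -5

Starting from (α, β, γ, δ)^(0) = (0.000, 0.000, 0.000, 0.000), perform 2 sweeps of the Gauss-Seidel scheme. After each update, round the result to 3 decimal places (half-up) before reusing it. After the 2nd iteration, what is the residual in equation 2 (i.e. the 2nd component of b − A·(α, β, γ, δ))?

Iteration 1:
  α = (-12 - (-3)·0.000 - (-4)·0.000 - (-1)·0.000) / (12) = -1.000
  β = (-2 - (4)·-1.000 - (1)·0.000 - (3)·0.000) / (11) = 0.182
  γ = (4 - (-2)·-1.000 - (2)·0.182 - (-2)·0.000) / (9) = 0.182
  δ = (-5 - (3)·-1.000 - (2)·0.182 - (1)·0.182) / (10) = -0.255
Iteration 2:
  α = (-12 - (-3)·0.182 - (-4)·0.182 - (-1)·-0.255) / (12) = -0.915
  β = (-2 - (4)·-0.915 - (1)·0.182 - (3)·-0.255) / (11) = 0.204
  γ = (4 - (-2)·-0.915 - (2)·0.204 - (-2)·-0.255) / (9) = 0.139
  δ = (-5 - (3)·-0.915 - (2)·0.204 - (1)·0.139) / (10) = -0.280
Residual b − A·x = (-0.132, 0.117, -0.049, -0.002)

0.117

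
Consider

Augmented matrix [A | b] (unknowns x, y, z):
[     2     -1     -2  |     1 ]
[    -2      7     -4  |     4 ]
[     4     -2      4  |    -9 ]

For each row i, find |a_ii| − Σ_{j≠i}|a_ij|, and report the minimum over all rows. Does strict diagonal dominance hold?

-2

row 1: |2| − (1+2) = -1
row 2: |7| − (2+4) = 1
row 3: |4| − (4+2) = -2
minimum over rows = -2 → not strictly diagonally dominant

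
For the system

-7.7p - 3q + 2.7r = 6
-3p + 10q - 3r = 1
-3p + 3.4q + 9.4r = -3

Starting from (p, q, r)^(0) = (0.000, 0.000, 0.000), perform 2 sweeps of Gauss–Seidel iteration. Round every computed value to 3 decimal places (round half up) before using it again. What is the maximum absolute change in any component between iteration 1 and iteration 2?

0.194

Iteration 1:
  p = (6 - (-3)·0.000 - (2.7)·0.000) / (-7.7) = -0.779
  q = (1 - (-3)·-0.779 - (-3)·0.000) / (10) = -0.134
  r = (-3 - (-3)·-0.779 - (3.4)·-0.134) / (9.4) = -0.519
Iteration 2:
  p = (6 - (-3)·-0.134 - (2.7)·-0.519) / (-7.7) = -0.909
  q = (1 - (-3)·-0.909 - (-3)·-0.519) / (10) = -0.328
  r = (-3 - (-3)·-0.909 - (3.4)·-0.328) / (9.4) = -0.491
Change: (-0.130, -0.194, 0.028) → max |·| = 0.194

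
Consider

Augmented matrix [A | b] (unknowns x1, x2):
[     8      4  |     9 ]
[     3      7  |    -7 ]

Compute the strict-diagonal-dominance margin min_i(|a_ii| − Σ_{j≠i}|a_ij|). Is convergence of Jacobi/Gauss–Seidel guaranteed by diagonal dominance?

4

row 1: |8| − (4) = 4
row 2: |7| − (3) = 4
minimum over rows = 4 → strictly diagonally dominant (convergence guaranteed)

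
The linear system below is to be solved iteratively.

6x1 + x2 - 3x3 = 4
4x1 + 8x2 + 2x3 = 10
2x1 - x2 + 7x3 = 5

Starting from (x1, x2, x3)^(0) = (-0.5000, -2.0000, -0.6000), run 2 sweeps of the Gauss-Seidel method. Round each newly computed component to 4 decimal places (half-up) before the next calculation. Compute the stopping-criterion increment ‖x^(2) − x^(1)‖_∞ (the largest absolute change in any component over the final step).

0.3780

Iteration 1:
  x1 = (4 - (1)·-2.0000 - (-3)·-0.6000) / (6) = 0.7000
  x2 = (10 - (4)·0.7000 - (2)·-0.6000) / (8) = 1.0500
  x3 = (5 - (2)·0.7000 - (-1)·1.0500) / (7) = 0.6643
Iteration 2:
  x1 = (4 - (1)·1.0500 - (-3)·0.6643) / (6) = 0.8238
  x2 = (10 - (4)·0.8238 - (2)·0.6643) / (8) = 0.6720
  x3 = (5 - (2)·0.8238 - (-1)·0.6720) / (7) = 0.5749
Change: (0.1238, -0.3780, -0.0894) → max |·| = 0.3780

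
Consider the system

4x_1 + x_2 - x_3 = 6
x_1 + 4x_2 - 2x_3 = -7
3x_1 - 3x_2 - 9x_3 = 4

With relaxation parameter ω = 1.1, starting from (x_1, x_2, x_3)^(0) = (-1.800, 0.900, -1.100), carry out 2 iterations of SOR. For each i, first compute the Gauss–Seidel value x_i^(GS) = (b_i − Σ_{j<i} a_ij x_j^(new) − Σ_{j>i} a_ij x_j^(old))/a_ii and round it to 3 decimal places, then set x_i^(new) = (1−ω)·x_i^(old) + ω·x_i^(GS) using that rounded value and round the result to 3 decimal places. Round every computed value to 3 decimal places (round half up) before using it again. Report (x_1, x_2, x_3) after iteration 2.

(2.664, -1.711, 0.997)

Iteration 1:
  x_1: GS value = (6 - (1)·0.900 - (-1)·-1.100) / (4) = 1.000;  x_1 ← (1−ω)·-1.800 + ω·1.000 = 1.280
  x_2: GS value = (-7 - (1)·1.280 - (-2)·-1.100) / (4) = -2.620;  x_2 ← (1−ω)·0.900 + ω·-2.620 = -2.972
  x_3: GS value = (4 - (3)·1.280 - (-3)·-2.972) / (-9) = 0.973;  x_3 ← (1−ω)·-1.100 + ω·0.973 = 1.180
Iteration 2:
  x_1: GS value = (6 - (1)·-2.972 - (-1)·1.180) / (4) = 2.538;  x_1 ← (1−ω)·1.280 + ω·2.538 = 2.664
  x_2: GS value = (-7 - (1)·2.664 - (-2)·1.180) / (4) = -1.826;  x_2 ← (1−ω)·-2.972 + ω·-1.826 = -1.711
  x_3: GS value = (4 - (3)·2.664 - (-3)·-1.711) / (-9) = 1.014;  x_3 ← (1−ω)·1.180 + ω·1.014 = 0.997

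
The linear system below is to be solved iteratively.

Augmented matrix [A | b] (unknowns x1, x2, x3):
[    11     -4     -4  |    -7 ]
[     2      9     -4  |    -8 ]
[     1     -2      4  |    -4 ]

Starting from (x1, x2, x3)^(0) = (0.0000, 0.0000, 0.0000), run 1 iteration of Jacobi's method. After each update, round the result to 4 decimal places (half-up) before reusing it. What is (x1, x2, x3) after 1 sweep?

Iteration 1:
  x1 = (-7 - (-4)·0.0000 - (-4)·0.0000) / (11) = -0.6364
  x2 = (-8 - (2)·0.0000 - (-4)·0.0000) / (9) = -0.8889
  x3 = (-4 - (1)·0.0000 - (-2)·0.0000) / (4) = -1.0000

(-0.6364, -0.8889, -1.0000)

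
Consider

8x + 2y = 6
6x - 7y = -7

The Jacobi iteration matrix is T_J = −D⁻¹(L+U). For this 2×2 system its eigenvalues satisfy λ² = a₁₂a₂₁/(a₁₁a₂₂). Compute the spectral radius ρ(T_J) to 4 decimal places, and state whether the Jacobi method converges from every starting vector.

0.4629

a₁₂a₂₁/(a₁₁a₂₂) = (2)·(6) / ((8)·(-7)) = -0.214286
ρ = √|-0.214286| = √0.214286 = 0.4629
ρ < 1, so Jacobi converges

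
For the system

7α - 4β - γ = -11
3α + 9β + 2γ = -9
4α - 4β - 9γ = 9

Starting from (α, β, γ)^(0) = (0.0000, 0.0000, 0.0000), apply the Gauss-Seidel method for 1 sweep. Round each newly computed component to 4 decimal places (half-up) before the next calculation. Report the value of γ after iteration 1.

-1.4868

Iteration 1:
  α = (-11 - (-4)·0.0000 - (-1)·0.0000) / (7) = -1.5714
  β = (-9 - (3)·-1.5714 - (2)·0.0000) / (9) = -0.4762
  γ = (9 - (4)·-1.5714 - (-4)·-0.4762) / (-9) = -1.4868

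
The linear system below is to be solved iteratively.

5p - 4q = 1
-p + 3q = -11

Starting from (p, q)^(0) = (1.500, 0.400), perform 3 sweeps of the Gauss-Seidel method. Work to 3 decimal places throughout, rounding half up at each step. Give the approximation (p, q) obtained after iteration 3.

(-3.425, -4.808)

Iteration 1:
  p = (1 - (-4)·0.400) / (5) = 0.520
  q = (-11 - (-1)·0.520) / (3) = -3.493
Iteration 2:
  p = (1 - (-4)·-3.493) / (5) = -2.594
  q = (-11 - (-1)·-2.594) / (3) = -4.531
Iteration 3:
  p = (1 - (-4)·-4.531) / (5) = -3.425
  q = (-11 - (-1)·-3.425) / (3) = -4.808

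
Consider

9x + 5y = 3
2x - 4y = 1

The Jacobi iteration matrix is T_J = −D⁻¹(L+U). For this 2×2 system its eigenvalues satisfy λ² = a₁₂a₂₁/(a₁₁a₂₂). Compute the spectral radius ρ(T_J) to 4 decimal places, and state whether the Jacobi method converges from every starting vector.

a₁₂a₂₁/(a₁₁a₂₂) = (5)·(2) / ((9)·(-4)) = -0.277778
ρ = √|-0.277778| = √0.277778 = 0.5270
ρ < 1, so Jacobi converges

0.5270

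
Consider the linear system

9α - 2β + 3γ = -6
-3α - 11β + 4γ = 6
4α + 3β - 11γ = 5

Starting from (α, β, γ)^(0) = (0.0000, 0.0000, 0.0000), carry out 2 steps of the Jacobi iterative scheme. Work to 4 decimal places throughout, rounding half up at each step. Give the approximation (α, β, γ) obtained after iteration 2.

(-0.6364, -0.5289, -0.8458)

Iteration 1:
  α = (-6 - (-2)·0.0000 - (3)·0.0000) / (9) = -0.6667
  β = (6 - (-3)·0.0000 - (4)·0.0000) / (-11) = -0.5455
  γ = (5 - (4)·0.0000 - (3)·0.0000) / (-11) = -0.4545
Iteration 2:
  α = (-6 - (-2)·-0.5455 - (3)·-0.4545) / (9) = -0.6364
  β = (6 - (-3)·-0.6667 - (4)·-0.4545) / (-11) = -0.5289
  γ = (5 - (4)·-0.6667 - (3)·-0.5455) / (-11) = -0.8458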